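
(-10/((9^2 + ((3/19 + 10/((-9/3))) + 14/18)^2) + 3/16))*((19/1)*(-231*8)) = 164273598720/40673659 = 4038.82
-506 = -506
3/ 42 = 1/ 14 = 0.07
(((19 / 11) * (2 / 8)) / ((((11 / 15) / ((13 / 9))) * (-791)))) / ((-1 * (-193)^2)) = 1235 / 42781668468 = 0.00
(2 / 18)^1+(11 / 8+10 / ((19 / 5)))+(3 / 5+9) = 93829 / 6840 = 13.72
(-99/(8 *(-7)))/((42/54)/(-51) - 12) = -45441/308840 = -0.15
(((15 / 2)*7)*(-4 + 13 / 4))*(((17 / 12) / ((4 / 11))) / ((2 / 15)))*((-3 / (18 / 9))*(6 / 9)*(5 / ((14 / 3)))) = 631125 / 512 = 1232.67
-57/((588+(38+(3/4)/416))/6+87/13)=-0.51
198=198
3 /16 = 0.19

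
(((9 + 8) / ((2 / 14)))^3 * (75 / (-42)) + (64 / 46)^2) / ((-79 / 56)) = 2133111.29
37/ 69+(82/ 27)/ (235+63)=50560/ 92529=0.55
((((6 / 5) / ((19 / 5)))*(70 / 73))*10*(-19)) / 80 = -105 / 146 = -0.72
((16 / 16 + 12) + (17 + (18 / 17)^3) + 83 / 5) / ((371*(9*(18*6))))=1173889 / 8858433780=0.00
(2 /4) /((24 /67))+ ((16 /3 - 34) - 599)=-30061 /48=-626.27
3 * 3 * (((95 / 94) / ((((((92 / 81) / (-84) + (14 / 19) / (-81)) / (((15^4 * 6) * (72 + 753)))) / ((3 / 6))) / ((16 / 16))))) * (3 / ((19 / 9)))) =-4920105689296875 / 68714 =-71602667422.90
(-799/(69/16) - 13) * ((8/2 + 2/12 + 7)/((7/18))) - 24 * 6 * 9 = -1125283/161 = -6989.34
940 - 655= 285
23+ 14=37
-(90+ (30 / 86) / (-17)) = -65775 / 731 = -89.98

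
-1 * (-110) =110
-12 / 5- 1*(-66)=63.60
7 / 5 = 1.40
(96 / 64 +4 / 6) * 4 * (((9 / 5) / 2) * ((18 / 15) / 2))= 117 / 25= 4.68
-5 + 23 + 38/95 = 92/5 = 18.40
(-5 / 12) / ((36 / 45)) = -25 / 48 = -0.52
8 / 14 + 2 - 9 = -45 / 7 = -6.43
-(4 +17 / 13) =-69 / 13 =-5.31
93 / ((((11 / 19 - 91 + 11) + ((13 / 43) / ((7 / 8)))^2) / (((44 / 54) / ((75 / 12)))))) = -4696031032 / 30715066125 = -0.15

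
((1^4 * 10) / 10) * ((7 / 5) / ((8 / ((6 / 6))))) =7 / 40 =0.18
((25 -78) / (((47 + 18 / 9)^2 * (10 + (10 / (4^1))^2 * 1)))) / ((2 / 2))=-212 / 156065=-0.00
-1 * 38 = -38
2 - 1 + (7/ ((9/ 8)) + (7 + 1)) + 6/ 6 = 146/ 9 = 16.22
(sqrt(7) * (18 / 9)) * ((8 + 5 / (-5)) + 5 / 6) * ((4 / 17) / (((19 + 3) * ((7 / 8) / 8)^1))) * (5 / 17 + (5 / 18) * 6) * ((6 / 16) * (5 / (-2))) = -188000 * sqrt(7) / 66759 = -7.45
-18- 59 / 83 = -1553 / 83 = -18.71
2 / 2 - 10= -9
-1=-1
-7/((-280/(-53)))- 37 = -38.32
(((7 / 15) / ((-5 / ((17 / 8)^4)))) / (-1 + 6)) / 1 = -584647 / 1536000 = -0.38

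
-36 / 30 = -6 / 5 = -1.20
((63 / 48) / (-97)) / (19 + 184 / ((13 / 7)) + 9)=-39 / 366272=-0.00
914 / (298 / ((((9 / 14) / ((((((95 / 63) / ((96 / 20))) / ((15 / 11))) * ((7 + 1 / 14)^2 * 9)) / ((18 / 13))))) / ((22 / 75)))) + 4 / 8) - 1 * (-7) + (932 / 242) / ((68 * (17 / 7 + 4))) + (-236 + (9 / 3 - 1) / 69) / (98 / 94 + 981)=485503171030835314 / 70790747242372245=6.86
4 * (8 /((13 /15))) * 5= 184.62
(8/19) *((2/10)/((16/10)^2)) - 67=-10179/152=-66.97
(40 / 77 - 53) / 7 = -7.50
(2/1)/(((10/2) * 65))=2/325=0.01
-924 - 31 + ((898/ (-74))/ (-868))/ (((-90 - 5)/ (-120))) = -145683511/ 152551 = -954.98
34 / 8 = 17 / 4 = 4.25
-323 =-323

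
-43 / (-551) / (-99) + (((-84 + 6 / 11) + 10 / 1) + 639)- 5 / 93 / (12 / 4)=28979287 / 51243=565.53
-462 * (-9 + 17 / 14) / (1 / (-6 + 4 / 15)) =-103114 / 5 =-20622.80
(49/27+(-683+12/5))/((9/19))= -1741084/1215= -1432.99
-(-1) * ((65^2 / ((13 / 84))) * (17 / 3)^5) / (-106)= -6460349350 / 4293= -1504856.59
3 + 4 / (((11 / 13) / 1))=85 / 11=7.73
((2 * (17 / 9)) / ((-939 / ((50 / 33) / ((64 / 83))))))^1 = -35275 / 4462128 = -0.01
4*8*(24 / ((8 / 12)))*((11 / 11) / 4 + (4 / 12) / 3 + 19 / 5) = 23968 / 5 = 4793.60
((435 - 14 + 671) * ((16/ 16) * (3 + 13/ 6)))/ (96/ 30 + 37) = 28210/ 201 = 140.35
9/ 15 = 3/ 5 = 0.60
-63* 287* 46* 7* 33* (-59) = 11335593654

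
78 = 78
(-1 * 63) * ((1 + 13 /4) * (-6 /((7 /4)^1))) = 918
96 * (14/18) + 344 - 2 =1250/3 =416.67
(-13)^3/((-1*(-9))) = -2197/9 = -244.11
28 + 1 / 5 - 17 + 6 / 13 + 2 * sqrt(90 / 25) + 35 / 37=6 * sqrt(10) / 5 + 30321 / 2405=16.40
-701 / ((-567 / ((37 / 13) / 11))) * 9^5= 18908073 / 1001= 18889.18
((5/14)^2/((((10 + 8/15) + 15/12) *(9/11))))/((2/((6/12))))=1375/415716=0.00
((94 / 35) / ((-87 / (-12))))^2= 141376 / 1030225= 0.14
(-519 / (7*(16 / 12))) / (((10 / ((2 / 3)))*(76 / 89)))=-46191 / 10640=-4.34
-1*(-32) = 32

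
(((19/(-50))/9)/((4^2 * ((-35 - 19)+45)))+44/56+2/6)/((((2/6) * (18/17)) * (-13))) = -8631461/35380800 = -0.24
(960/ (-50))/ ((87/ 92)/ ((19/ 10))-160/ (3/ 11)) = 251712/ 7684675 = 0.03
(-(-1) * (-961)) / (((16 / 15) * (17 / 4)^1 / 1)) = -14415 / 68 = -211.99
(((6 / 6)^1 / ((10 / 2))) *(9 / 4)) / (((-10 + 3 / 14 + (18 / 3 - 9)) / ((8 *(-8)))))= 2016 / 895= 2.25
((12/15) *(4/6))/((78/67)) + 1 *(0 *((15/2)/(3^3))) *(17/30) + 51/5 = 1247/117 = 10.66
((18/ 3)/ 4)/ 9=1/ 6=0.17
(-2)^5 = -32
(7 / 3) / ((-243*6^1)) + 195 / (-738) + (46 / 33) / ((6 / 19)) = 4091635 / 986337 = 4.15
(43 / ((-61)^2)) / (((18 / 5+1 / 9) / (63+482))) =1054575 / 621407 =1.70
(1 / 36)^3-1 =-46655 / 46656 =-1.00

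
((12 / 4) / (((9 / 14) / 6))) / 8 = 7 / 2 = 3.50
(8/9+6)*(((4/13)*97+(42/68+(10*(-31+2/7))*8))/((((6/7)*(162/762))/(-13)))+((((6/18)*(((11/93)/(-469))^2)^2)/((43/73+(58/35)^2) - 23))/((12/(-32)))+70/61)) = 26233302732459098301829353189275/21996747599393301766218684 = 1192599.16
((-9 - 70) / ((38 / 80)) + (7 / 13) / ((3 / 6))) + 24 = -34886 / 247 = -141.24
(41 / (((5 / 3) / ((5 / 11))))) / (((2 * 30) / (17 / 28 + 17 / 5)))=2091 / 2800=0.75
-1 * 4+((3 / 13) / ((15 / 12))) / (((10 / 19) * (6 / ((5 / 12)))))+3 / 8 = -5617 / 1560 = -3.60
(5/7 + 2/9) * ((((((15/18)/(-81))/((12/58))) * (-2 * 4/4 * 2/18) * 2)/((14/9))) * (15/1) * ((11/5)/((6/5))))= 470525/1285956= 0.37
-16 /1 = -16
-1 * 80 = -80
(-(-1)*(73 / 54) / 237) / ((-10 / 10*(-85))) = 73 / 1087830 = 0.00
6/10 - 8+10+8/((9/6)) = 119/15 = 7.93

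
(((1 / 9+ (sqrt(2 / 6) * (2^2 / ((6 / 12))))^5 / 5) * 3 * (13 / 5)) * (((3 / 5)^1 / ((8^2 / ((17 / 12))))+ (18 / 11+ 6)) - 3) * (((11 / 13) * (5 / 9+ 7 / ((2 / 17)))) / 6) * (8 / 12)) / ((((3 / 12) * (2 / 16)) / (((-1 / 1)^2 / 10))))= 70769827 / 972000+ 72468302848 * sqrt(3) / 455625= 275559.85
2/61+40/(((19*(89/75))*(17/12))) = 1.29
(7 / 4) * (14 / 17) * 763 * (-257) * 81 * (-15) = 11674277685 / 34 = 343361108.38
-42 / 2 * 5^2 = -525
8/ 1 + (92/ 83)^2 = 63576/ 6889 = 9.23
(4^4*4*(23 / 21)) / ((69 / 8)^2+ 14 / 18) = 4521984 / 303079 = 14.92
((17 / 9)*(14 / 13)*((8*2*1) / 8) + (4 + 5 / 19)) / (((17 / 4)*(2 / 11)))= 407462 / 37791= 10.78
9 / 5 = 1.80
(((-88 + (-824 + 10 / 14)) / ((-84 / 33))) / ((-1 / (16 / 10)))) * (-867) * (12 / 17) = 85886856 / 245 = 350558.60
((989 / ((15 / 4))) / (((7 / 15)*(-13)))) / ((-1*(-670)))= -1978 / 30485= -0.06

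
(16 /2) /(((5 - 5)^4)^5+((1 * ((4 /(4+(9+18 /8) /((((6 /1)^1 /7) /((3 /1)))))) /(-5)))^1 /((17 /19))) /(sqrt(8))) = -29495 * sqrt(2) /38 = -1097.69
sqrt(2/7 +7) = 2.70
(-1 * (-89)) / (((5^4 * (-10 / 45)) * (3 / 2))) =-0.43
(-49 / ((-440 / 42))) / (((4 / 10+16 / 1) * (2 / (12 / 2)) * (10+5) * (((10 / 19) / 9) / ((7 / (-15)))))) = -410571 / 902000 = -0.46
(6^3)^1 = 216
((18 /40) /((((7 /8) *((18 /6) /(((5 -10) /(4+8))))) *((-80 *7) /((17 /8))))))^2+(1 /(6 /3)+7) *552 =16285925376289 /3933798400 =4140.00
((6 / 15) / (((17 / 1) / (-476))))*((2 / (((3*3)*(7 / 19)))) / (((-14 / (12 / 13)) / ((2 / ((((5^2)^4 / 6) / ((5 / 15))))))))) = 2432 / 533203125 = 0.00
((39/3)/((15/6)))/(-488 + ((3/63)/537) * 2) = -146601/13757935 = -0.01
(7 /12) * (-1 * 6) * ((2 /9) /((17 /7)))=-49 /153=-0.32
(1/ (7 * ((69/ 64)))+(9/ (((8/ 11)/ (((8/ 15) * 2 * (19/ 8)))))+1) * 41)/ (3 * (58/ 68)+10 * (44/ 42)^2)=4574534097/ 46673210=98.01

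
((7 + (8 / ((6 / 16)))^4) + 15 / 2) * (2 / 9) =33556781 / 729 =46031.25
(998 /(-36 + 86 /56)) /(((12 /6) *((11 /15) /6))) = -251496 /2123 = -118.46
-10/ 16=-5/ 8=-0.62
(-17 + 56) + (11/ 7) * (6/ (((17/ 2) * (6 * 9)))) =41791/ 1071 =39.02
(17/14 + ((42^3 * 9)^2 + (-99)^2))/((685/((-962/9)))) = -2994014386899887/43155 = -69378157499.71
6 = 6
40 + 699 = 739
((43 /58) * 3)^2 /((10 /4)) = 16641 /8410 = 1.98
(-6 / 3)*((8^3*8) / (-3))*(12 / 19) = 32768 / 19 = 1724.63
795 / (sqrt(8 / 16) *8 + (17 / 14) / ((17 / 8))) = -5565 / 388 + 38955 *sqrt(2) / 388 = 127.64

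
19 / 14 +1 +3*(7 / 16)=411 / 112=3.67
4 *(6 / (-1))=-24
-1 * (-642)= 642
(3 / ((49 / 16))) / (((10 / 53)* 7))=1272 / 1715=0.74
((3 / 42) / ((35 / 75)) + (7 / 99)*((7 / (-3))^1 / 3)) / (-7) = -8563 / 611226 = -0.01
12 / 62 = 6 / 31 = 0.19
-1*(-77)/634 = 77/634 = 0.12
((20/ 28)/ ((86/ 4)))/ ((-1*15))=-2/ 903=-0.00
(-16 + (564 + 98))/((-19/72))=-2448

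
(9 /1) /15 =3 /5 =0.60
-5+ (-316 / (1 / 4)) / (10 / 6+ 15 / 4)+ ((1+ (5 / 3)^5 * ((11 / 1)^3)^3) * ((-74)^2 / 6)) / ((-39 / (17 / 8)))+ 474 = -428722785983415227 / 284310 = -1507941282344.68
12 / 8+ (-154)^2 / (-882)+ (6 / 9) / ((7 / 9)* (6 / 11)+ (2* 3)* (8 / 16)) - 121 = -297359 / 2034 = -146.19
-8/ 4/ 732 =-1/ 366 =-0.00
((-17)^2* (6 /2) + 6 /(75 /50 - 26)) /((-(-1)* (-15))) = -14157 /245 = -57.78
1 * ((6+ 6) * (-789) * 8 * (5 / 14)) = -189360 / 7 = -27051.43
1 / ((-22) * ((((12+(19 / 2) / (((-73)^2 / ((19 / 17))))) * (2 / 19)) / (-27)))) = 46474209 / 47841046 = 0.97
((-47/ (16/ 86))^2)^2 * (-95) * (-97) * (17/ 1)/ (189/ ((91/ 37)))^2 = 108045154582.84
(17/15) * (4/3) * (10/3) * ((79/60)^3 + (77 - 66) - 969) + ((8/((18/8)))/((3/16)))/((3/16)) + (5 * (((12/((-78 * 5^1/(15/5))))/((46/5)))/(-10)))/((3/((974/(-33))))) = -11300024923393/2397681000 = -4712.90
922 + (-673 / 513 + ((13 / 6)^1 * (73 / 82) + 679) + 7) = 135336163 / 84132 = 1608.62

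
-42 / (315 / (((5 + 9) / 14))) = -2 / 15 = -0.13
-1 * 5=-5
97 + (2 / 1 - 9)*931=-6420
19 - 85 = -66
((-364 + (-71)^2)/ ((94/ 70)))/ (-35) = -4677/ 47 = -99.51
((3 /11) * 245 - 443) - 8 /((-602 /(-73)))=-1248750 /3311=-377.15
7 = 7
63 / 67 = 0.94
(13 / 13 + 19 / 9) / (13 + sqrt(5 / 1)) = 91 / 369-7 * sqrt(5) / 369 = 0.20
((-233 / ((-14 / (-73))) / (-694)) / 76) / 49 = 17009 / 36182384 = 0.00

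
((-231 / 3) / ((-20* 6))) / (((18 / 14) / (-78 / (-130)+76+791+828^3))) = 84991978379 / 300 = 283306594.60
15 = 15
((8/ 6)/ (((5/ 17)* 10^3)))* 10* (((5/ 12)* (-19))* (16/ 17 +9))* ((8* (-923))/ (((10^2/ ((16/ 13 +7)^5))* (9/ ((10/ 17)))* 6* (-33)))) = -18920422847143/ 5759646750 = -3285.00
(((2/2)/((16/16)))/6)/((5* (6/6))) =1/30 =0.03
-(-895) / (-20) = -179 / 4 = -44.75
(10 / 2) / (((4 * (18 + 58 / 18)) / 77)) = 3465 / 764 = 4.54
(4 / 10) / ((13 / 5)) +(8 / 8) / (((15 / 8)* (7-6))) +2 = 524 / 195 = 2.69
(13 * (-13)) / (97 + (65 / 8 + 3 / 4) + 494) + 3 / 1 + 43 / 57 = 949922 / 273543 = 3.47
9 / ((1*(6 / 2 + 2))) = 9 / 5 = 1.80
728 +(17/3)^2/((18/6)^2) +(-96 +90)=58771/81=725.57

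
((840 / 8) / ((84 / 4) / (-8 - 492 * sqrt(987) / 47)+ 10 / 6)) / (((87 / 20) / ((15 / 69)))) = 325458000 * sqrt(987) / 84748177579+ 266966364000 / 84748177579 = 3.27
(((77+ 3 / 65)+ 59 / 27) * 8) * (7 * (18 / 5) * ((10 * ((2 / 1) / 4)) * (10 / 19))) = 31147424 / 741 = 42034.31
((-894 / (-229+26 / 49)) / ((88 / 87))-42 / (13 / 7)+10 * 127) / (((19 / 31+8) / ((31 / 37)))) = 7699964039653 / 63260571660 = 121.72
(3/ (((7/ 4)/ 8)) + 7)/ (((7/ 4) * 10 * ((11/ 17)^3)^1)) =284954/ 65219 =4.37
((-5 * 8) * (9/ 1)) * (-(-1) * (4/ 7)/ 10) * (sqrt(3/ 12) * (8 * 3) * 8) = -13824/ 7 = -1974.86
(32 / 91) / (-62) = -16 / 2821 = -0.01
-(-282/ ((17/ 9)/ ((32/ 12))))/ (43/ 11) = 74448/ 731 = 101.84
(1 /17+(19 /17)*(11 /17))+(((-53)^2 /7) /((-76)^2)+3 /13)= 164397173 /151903024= 1.08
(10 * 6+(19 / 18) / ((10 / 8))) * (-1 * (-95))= 52022 / 9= 5780.22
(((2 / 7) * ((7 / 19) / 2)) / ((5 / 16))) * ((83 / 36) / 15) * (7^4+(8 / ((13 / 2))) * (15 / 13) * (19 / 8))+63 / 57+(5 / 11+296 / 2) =5049706378 / 23841675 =211.80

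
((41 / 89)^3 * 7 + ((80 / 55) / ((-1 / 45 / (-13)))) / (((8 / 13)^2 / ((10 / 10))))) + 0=69717987853 / 31018636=2247.62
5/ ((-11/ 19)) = -95/ 11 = -8.64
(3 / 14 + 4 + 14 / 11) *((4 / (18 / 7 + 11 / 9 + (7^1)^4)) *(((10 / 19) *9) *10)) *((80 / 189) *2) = 3120000 / 8524901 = 0.37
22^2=484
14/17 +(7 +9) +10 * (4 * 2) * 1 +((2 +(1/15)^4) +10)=93656267/860625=108.82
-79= -79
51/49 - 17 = -782/49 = -15.96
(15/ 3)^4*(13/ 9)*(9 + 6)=40625/ 3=13541.67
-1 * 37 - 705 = -742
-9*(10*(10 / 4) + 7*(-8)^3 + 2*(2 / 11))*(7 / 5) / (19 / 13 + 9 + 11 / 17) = 4036.41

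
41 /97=0.42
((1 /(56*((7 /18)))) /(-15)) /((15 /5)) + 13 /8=3183 /1960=1.62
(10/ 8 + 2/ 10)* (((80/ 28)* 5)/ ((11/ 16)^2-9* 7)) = -37120/ 112049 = -0.33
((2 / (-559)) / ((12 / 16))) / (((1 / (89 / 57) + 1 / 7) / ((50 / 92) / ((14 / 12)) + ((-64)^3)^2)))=-984681382156819 / 2352831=-418509184.11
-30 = -30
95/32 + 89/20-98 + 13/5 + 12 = -75.98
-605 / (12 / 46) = -13915 / 6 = -2319.17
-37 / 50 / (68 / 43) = -1591 / 3400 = -0.47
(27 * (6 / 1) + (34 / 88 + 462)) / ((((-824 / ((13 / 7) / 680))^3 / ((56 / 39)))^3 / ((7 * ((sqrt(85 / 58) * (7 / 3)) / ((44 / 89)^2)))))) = -1050379442287097 * sqrt(4930) / 10216881602207316621080812131139870252314304815562752000000000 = -0.00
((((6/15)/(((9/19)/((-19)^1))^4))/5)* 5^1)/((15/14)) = 475539765148/492075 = 966396.92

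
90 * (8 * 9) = 6480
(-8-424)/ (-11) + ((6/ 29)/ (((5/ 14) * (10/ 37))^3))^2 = 119623337150556636/ 2258544921875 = 52964.78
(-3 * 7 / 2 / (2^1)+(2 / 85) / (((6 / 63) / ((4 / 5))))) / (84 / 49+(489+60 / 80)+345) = -20041 / 3317975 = -0.01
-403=-403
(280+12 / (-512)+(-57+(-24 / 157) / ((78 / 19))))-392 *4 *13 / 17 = -4335157531 / 4441216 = -976.12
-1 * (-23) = 23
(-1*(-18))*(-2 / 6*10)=-60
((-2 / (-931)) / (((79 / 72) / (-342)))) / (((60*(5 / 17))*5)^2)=-5202 / 60484375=-0.00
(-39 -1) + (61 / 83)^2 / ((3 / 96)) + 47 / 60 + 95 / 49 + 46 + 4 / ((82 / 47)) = 23499622627 / 830400060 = 28.30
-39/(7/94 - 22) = 1222/687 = 1.78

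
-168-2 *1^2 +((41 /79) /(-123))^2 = -9548729 /56169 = -170.00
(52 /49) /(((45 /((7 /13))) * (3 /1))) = 4 /945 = 0.00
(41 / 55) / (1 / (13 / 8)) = 533 / 440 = 1.21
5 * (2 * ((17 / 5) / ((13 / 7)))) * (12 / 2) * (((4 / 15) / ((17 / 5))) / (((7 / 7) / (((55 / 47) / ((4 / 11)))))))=16940 / 611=27.73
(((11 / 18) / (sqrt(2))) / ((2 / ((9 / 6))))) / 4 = 0.08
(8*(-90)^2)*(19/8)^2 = 731025/2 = 365512.50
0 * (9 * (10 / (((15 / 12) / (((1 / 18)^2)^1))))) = 0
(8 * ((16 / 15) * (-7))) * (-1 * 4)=3584 / 15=238.93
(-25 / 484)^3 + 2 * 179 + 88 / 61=2485966821979 / 6916174144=359.44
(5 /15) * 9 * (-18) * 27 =-1458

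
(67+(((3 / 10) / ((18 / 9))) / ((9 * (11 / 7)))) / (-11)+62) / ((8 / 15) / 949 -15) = -888769817 / 103342228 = -8.60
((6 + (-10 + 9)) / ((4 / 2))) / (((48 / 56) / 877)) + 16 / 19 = 583397 / 228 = 2558.76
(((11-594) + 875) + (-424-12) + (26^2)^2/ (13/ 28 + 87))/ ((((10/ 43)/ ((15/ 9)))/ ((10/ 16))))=167198405/ 7347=22757.37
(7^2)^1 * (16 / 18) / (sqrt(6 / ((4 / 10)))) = 392 * sqrt(15) / 135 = 11.25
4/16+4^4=1025/4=256.25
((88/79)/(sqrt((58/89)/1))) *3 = 132 *sqrt(5162)/2291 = 4.14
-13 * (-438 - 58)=6448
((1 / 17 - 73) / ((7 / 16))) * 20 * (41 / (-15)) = 3253760 / 357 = 9114.17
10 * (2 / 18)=10 / 9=1.11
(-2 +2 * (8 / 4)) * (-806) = -1612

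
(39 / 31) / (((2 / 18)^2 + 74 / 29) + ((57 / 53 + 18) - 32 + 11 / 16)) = -77686128 / 597310139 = -0.13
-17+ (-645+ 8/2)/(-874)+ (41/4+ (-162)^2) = 45863995/1748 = 26237.98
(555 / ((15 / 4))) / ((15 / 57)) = 2812 / 5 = 562.40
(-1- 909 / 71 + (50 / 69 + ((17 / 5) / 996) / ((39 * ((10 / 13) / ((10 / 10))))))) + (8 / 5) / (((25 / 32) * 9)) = -15675707323 / 1219851000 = -12.85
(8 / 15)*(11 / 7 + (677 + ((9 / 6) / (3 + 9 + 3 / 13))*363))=2146132 / 5565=385.65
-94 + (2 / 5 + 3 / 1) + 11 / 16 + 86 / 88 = -78263 / 880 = -88.94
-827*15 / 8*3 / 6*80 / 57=-20675 / 19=-1088.16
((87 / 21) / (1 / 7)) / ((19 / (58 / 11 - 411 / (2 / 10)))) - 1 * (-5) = -652818 / 209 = -3123.53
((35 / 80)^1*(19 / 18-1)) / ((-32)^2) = 7 / 294912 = 0.00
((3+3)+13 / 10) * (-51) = -3723 / 10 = -372.30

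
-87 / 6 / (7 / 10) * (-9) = 1305 / 7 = 186.43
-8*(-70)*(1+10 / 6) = 4480 / 3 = 1493.33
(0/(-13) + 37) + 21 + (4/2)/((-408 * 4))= 47327/816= 58.00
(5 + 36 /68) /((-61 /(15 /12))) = -235 /2074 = -0.11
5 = 5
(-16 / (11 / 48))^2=589824 / 121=4874.58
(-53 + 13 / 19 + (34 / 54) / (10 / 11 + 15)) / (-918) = 4693097 / 82413450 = 0.06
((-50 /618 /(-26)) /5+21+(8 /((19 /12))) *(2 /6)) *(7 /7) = 3462749 /152646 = 22.68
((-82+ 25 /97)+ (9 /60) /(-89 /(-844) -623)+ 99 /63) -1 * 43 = -73279796034 /594943195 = -123.17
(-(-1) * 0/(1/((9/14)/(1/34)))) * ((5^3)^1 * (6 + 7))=0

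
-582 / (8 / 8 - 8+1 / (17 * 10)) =83.21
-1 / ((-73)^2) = -0.00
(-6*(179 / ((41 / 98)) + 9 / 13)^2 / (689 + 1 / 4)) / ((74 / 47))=-9808601498300 / 9659878267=-1015.40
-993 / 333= -331 / 111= -2.98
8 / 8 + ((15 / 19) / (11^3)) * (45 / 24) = 202537 / 202312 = 1.00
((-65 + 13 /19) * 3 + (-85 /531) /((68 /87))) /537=-2598283 /7223724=-0.36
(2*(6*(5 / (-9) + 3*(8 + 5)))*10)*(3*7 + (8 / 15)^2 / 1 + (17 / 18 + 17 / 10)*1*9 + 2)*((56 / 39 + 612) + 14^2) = 925706093056 / 5265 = 175822619.76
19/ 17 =1.12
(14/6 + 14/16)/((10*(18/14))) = 539/2160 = 0.25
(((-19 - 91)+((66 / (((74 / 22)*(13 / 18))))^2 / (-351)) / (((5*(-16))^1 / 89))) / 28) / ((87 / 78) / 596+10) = -482476550446 / 1255044351015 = -0.38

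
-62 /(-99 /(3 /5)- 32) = 62 /197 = 0.31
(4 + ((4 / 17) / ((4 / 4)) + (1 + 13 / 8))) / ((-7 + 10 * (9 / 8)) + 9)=933 / 1802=0.52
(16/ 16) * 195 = 195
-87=-87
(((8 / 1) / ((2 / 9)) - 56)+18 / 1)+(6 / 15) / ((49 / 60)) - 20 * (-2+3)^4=-1054 / 49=-21.51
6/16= 3/8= 0.38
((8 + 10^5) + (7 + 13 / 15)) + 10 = 1500388 / 15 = 100025.87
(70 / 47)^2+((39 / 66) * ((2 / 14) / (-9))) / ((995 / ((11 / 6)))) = 3685849283 / 1661653980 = 2.22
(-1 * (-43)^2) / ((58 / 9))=-16641 / 58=-286.91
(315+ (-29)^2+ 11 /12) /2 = 13883 /24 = 578.46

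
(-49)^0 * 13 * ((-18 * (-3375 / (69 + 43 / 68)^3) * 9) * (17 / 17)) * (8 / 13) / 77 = 11002604544 / 65394415471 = 0.17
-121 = -121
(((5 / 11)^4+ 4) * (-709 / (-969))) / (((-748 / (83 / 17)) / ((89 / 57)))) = -309995462387 / 10283001344748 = -0.03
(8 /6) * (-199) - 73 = -1015 /3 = -338.33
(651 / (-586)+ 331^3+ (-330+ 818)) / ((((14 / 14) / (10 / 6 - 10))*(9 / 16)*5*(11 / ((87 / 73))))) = -2739068591320 / 235279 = -11641789.50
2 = 2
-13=-13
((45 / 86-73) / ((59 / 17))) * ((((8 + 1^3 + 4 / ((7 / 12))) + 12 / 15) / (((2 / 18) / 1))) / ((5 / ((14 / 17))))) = -32704551 / 63425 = -515.64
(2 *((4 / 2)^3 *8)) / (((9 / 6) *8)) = 32 / 3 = 10.67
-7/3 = -2.33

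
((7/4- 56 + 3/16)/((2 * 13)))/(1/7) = -6055/416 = -14.56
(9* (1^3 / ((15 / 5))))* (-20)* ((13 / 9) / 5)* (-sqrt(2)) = 52* sqrt(2) / 3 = 24.51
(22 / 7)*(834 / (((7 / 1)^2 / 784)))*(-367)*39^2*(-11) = 1802588838336 / 7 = 257512691190.86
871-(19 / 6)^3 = 181277 / 216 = 839.25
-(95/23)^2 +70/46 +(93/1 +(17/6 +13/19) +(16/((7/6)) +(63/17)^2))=13227945923/121999038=108.43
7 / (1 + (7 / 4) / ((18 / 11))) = 504 / 149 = 3.38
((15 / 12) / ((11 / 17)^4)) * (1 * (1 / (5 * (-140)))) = -83521 / 8198960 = -0.01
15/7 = 2.14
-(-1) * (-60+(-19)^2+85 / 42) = 12727 / 42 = 303.02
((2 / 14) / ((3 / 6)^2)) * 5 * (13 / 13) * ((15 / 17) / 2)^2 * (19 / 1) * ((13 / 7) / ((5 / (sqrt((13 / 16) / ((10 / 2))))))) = 11115 * sqrt(65) / 56644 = 1.58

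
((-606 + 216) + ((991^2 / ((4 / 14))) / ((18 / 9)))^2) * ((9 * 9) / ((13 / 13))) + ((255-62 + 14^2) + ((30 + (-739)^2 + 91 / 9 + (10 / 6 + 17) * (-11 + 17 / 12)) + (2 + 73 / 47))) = 1619258125946748967 / 6768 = 239252087167072.84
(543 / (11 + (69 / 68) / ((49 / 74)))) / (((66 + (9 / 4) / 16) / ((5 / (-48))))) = -354760 / 5198871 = -0.07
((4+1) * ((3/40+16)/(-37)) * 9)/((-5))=5787/1480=3.91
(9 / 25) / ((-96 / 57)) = -171 / 800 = -0.21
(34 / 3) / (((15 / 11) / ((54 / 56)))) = 8.01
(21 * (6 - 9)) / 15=-21 / 5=-4.20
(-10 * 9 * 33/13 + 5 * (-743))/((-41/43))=2204395/533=4135.83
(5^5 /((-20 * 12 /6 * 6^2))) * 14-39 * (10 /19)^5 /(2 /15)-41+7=-27167913829 /356558256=-76.19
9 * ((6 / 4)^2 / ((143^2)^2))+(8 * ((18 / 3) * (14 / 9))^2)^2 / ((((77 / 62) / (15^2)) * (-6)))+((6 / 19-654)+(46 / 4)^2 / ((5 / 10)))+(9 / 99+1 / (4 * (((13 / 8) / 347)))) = -12583190195379889145 / 858067605252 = -14664567.36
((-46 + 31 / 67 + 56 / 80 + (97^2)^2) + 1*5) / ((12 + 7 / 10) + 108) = 59314591579 / 80869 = 733465.13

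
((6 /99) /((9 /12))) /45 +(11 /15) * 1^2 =0.74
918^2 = 842724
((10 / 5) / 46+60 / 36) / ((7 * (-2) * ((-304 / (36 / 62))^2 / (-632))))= 125847 / 446834248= 0.00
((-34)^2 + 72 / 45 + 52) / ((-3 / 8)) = -16128 / 5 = -3225.60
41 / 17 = 2.41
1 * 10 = 10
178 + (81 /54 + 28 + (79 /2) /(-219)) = 45403 /219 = 207.32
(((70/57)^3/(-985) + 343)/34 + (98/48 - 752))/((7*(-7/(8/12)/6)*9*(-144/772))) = -708504346072517/19692951007464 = -35.98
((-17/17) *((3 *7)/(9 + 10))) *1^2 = -21/19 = -1.11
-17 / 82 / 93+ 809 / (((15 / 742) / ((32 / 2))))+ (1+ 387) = 24429301171 / 38130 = 640684.53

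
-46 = -46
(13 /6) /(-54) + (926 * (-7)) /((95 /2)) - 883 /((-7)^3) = -1413960113 /10557540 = -133.93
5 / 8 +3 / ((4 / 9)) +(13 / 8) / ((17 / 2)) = 1029 / 136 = 7.57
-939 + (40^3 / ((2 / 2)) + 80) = 63141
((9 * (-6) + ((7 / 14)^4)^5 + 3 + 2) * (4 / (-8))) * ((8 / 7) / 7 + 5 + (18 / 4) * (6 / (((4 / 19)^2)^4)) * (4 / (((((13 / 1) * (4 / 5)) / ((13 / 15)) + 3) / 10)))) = 457138258.54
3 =3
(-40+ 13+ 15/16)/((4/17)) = -110.77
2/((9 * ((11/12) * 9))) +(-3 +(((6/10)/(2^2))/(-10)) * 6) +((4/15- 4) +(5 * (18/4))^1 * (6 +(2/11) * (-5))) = 3200147/29700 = 107.75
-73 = -73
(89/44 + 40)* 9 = 16641/44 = 378.20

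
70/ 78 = 35/ 39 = 0.90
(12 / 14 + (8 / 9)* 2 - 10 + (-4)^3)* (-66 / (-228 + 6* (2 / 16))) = -395648 / 19089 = -20.73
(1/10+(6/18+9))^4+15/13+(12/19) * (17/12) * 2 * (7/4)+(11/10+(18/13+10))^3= 333690044169433/33811830000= 9869.03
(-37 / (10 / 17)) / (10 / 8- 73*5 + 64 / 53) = 66674 / 384295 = 0.17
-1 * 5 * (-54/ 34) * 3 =405/ 17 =23.82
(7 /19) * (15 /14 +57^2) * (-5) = -227505 /38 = -5986.97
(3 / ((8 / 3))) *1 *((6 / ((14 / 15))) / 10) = 81 / 112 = 0.72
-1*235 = -235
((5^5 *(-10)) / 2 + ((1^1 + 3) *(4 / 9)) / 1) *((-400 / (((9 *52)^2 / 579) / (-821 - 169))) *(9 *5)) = -373141133750 / 507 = -735978567.55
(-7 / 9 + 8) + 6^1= 119 / 9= 13.22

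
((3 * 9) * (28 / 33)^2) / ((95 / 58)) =11.87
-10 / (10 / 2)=-2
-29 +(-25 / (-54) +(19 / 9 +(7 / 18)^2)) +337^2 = 36787843 / 324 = 113542.73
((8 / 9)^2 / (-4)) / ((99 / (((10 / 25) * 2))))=-64 / 40095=-0.00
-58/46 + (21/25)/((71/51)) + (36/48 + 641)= 104690407/163300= 641.09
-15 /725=-3 /145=-0.02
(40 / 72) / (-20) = -1 / 36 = -0.03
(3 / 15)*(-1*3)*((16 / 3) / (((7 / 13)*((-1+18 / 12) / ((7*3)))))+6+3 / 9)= -1267 / 5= -253.40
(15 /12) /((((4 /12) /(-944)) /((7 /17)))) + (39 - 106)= -25919 /17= -1524.65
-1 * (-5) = 5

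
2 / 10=1 / 5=0.20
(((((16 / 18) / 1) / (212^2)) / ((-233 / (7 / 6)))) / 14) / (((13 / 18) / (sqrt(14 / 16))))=-sqrt(14) / 408406128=-0.00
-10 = -10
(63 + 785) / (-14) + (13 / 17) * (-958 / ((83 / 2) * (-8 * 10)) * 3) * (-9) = -13142183 / 197540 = -66.53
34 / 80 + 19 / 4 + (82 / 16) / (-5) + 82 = 1723 / 20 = 86.15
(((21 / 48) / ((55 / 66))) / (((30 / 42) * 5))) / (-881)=-147 / 881000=-0.00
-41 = -41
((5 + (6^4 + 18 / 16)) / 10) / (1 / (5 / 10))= 10417 / 160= 65.11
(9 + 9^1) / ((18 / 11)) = 11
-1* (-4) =4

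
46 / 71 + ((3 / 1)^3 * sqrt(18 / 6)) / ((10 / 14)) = 46 / 71 + 189 * sqrt(3) / 5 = 66.12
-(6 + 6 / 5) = -36 / 5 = -7.20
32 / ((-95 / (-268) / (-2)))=-17152 / 95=-180.55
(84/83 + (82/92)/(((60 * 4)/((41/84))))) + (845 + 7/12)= 65163331043/76970880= 846.60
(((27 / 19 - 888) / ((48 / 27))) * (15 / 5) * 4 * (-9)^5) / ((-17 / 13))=-349132822155 / 1292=-270226642.53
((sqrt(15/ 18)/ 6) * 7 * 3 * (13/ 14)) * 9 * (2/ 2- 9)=-39 * sqrt(30)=-213.61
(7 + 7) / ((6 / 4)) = 28 / 3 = 9.33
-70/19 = -3.68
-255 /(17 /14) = -210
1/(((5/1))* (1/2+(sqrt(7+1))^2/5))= 2/21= 0.10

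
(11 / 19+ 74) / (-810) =-1417 / 15390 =-0.09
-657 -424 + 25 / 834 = -901529 / 834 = -1080.97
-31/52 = -0.60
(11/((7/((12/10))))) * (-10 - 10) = -264/7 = -37.71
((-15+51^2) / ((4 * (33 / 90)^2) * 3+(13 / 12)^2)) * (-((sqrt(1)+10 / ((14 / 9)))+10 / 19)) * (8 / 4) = -19699113600 / 1334389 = -14762.65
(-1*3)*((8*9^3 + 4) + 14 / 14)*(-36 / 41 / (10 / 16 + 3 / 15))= 8405280 / 451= 18636.98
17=17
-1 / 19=-0.05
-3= -3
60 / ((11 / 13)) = 780 / 11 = 70.91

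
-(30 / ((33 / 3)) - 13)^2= -12769 / 121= -105.53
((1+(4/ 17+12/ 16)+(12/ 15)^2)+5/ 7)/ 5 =39741/ 59500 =0.67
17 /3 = 5.67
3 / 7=0.43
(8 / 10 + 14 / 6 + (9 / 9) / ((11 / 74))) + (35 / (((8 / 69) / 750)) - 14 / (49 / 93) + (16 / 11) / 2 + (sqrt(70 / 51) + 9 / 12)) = sqrt(3570) / 51 + 261481624 / 1155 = 226392.19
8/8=1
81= 81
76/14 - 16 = -74/7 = -10.57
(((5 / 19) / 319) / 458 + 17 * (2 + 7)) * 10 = 2123592595 / 1387969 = 1530.00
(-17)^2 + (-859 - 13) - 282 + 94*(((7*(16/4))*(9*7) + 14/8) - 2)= 329855/2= 164927.50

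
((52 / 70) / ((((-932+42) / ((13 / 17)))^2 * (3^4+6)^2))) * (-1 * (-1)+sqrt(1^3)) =2197 / 15160880140875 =0.00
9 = 9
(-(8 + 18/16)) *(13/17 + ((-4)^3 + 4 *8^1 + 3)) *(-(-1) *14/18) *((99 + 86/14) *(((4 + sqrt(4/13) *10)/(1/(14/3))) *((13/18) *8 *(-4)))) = -4814028800 *sqrt(13)/1377-12516474880/1377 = -21694773.10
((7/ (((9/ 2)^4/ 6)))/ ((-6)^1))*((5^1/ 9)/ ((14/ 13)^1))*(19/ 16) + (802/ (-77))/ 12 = -3993989/ 4546773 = -0.88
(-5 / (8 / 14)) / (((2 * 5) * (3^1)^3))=-7 / 216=-0.03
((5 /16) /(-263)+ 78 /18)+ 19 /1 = 294545 /12624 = 23.33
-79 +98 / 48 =-1847 / 24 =-76.96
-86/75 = -1.15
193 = 193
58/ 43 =1.35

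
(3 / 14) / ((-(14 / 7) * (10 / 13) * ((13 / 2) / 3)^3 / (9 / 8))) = -729 / 47320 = -0.02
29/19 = 1.53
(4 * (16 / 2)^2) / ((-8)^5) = -1 / 128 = -0.01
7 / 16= 0.44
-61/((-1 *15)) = 61/15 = 4.07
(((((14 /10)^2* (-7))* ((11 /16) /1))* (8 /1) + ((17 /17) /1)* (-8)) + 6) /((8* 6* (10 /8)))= -1291 /1000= -1.29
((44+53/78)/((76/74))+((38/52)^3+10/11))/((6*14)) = 493736423/925692768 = 0.53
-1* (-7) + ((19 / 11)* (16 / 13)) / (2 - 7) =4701 / 715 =6.57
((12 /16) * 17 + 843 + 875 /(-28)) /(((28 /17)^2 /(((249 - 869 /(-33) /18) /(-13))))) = -6445487525 /1100736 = -5855.62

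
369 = 369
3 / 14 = 0.21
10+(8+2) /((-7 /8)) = -1.43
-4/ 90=-2/ 45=-0.04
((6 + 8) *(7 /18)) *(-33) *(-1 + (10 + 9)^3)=-1232154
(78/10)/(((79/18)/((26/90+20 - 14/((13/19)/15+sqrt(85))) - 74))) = -325348286289/3408828275 - 39913965 * sqrt(85)/136353131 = -98.14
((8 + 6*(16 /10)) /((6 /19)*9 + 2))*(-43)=-17974 /115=-156.30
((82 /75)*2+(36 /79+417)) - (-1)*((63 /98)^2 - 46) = 374.06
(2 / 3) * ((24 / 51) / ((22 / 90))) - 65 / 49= -395 / 9163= -0.04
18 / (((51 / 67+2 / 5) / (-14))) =-84420 / 389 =-217.02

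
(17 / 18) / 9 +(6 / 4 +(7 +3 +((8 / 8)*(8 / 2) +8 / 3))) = 1480 / 81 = 18.27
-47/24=-1.96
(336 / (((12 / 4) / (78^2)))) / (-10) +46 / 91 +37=-30986999 / 455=-68103.29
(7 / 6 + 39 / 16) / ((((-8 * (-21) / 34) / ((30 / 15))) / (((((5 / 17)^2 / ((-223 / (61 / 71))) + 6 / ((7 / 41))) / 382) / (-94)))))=-194732368471 / 136392948349056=-0.00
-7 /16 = -0.44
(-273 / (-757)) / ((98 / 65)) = 2535 / 10598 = 0.24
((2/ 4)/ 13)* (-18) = -0.69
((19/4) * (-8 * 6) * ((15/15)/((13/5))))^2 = 7689.94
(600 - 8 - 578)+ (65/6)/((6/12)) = 107/3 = 35.67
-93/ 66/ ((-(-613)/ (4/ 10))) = -31/ 33715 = -0.00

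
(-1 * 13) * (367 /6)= -4771 /6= -795.17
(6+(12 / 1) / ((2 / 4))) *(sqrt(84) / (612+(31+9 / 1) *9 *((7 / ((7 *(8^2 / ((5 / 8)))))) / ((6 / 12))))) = 640 *sqrt(21) / 6603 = 0.44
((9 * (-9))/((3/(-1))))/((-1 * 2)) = -27/2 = -13.50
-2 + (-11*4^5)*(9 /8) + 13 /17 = -215445 /17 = -12673.24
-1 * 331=-331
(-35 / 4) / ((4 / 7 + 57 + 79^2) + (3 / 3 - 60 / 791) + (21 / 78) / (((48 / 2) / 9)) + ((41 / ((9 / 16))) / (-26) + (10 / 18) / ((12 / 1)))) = -5552820 / 3996024667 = -0.00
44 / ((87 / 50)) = 2200 / 87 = 25.29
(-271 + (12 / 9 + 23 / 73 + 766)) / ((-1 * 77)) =-15538 / 2409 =-6.45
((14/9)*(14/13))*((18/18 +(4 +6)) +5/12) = 6713/351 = 19.13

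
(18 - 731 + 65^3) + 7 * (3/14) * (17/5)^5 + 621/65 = 22311500673/81250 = 274603.09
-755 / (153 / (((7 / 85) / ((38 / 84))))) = -14798 / 16473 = -0.90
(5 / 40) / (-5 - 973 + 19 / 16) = -2 / 15629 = -0.00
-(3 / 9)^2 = -0.11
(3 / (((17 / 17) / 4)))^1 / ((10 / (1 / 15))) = 2 / 25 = 0.08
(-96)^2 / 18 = 512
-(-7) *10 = 70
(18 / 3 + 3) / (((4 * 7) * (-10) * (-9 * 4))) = 1 / 1120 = 0.00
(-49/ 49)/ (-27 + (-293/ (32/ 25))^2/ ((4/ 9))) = -4096/ 482790033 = -0.00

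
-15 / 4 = -3.75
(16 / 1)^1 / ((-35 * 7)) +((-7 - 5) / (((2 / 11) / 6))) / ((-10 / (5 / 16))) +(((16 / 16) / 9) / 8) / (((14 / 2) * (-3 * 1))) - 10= 61097 / 26460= 2.31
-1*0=0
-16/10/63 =-8/315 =-0.03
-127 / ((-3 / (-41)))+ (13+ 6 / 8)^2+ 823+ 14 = -34061 / 48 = -709.60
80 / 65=16 / 13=1.23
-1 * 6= -6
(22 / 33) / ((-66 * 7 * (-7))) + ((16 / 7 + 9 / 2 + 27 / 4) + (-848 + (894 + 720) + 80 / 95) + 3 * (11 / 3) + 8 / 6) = 292253653 / 368676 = 792.71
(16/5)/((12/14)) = 56/15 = 3.73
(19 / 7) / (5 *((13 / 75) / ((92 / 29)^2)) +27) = 2412240 / 24071971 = 0.10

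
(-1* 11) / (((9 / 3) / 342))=-1254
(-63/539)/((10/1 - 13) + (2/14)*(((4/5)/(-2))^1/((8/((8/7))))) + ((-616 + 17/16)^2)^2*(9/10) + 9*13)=-41287680/45460595178799494067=-0.00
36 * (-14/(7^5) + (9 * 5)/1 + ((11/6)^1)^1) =4048014/2401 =1685.97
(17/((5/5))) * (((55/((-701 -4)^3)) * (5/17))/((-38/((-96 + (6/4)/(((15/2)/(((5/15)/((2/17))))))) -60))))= -51293/15978359700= -0.00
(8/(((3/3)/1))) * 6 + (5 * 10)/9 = 53.56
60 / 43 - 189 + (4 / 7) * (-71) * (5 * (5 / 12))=-245732 / 903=-272.13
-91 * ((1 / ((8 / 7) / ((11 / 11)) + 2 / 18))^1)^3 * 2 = -92.30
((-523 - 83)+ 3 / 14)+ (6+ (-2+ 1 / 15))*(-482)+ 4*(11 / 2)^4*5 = 6608839 / 420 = 15735.33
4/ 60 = 1/ 15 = 0.07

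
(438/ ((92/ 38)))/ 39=1387/ 299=4.64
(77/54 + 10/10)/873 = 131/47142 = 0.00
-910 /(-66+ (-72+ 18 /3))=455 /66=6.89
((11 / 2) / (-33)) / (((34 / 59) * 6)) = -59 / 1224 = -0.05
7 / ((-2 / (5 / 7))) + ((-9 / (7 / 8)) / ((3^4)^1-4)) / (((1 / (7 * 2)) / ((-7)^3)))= 14057 / 22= 638.95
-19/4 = -4.75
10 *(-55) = -550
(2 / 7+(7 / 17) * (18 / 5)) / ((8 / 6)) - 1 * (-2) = 1979 / 595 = 3.33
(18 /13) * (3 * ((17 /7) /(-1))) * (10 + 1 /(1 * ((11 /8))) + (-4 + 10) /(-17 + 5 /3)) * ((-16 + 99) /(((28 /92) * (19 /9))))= -1793225790 /133133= -13469.43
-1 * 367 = -367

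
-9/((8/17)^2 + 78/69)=-59823/8986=-6.66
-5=-5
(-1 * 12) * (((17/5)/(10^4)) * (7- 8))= 51/12500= 0.00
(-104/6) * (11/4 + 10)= -221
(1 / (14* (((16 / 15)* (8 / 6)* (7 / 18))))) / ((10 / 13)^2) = 13689 / 62720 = 0.22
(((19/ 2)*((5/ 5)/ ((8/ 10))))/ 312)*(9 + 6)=475/ 832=0.57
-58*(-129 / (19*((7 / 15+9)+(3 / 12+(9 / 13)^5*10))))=166680853560 / 4785971161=34.83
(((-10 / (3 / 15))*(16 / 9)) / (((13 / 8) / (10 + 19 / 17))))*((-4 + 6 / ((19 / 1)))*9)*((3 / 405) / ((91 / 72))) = 6451200 / 54587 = 118.18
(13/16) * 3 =39/16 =2.44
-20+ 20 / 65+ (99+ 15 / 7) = 81.45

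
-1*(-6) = 6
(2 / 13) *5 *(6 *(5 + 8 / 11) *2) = 7560 / 143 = 52.87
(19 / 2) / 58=0.16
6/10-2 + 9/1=38/5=7.60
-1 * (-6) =6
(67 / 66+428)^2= 801739225 / 4356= 184054.00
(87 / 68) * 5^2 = 31.99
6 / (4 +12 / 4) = 6 / 7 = 0.86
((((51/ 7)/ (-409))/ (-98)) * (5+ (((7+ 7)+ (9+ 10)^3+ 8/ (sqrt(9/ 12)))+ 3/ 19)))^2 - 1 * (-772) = 906431160 * sqrt(3)/ 373928405011+ 3140506973926327/ 4059794111548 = 773.57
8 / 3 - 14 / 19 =110 / 57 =1.93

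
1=1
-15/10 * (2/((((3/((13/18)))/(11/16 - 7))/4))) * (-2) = -1313/36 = -36.47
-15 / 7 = -2.14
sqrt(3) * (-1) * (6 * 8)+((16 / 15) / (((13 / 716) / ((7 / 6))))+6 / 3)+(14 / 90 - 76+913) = 531002 / 585 - 48 * sqrt(3) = 824.56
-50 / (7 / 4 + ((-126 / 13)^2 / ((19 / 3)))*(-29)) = 642200 / 5502371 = 0.12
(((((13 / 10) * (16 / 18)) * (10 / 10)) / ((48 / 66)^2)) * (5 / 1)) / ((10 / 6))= 1573 / 240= 6.55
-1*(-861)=861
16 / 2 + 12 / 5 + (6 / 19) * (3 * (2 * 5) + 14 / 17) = 32516 / 1615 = 20.13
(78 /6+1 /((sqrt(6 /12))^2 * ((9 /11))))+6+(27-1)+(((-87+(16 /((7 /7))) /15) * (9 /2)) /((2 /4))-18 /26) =-425089 /585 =-726.65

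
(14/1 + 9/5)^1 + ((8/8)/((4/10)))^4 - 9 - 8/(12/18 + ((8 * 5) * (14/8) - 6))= 354933/7760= 45.74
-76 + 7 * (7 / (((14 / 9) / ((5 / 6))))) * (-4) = -181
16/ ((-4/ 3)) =-12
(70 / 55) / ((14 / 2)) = 2 / 11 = 0.18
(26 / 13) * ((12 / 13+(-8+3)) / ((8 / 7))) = -371 / 52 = -7.13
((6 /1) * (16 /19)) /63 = 32 /399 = 0.08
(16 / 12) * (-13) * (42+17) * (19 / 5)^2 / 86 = -553774 / 3225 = -171.71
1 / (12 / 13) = 13 / 12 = 1.08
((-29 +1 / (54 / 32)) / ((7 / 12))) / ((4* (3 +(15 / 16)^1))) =-12272 / 3969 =-3.09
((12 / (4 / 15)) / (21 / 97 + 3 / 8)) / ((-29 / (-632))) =2452160 / 1479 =1657.99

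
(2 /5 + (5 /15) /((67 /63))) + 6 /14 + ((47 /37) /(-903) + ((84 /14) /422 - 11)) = -23250944191 /2361656535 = -9.85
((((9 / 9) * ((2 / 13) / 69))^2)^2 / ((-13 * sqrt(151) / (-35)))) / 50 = 56 * sqrt(151) / 6354188234877015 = 0.00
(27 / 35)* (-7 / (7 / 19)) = -513 / 35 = -14.66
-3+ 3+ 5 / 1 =5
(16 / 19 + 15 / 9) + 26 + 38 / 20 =17333 / 570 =30.41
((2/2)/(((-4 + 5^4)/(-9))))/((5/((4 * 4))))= -0.05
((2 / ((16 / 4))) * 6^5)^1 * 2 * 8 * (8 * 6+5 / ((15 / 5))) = 3089664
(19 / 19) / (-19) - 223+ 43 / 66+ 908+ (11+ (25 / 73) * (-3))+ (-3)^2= 64497883 / 91542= 704.57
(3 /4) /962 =3 /3848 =0.00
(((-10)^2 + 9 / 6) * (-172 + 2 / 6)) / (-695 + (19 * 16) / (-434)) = 22686265 / 905802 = 25.05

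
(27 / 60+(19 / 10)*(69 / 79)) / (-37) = -3333 / 58460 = -0.06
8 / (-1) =-8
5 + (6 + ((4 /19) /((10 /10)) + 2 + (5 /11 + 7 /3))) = 10031 /627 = 16.00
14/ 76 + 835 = 31737/ 38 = 835.18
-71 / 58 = -1.22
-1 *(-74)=74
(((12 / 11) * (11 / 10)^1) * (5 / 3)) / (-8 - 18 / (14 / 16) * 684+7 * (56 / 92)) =-161 / 1133005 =-0.00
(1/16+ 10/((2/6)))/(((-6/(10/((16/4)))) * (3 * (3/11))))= -26455/1728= -15.31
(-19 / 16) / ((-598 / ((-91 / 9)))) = -133 / 6624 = -0.02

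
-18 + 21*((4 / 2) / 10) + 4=-49 / 5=-9.80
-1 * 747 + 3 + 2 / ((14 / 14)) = -742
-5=-5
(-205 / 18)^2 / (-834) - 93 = -25172113 / 270216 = -93.16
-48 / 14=-3.43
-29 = -29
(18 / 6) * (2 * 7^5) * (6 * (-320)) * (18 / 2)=-1742549760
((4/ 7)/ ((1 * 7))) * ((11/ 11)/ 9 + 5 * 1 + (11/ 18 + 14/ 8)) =269/ 441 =0.61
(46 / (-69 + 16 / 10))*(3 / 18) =-115 / 1011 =-0.11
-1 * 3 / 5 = -3 / 5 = -0.60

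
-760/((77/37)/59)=-1659080/77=-21546.49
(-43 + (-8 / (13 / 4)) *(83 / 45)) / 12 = -27811 / 7020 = -3.96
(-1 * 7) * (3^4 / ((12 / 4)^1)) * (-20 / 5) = 756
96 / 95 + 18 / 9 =286 / 95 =3.01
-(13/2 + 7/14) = -7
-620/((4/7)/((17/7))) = -2635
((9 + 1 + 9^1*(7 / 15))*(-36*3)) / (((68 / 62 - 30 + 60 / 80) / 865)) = 164493936 / 3491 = 47119.43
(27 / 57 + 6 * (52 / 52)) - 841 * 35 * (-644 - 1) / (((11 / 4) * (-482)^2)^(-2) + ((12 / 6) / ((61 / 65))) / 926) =198026097077282618835679 / 24004972011412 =8249378378.08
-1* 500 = -500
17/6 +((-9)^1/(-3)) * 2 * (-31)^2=34613/6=5768.83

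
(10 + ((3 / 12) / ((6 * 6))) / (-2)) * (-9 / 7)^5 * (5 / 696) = -31481865 / 124775168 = -0.25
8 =8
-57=-57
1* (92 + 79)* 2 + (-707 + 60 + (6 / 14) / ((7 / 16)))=-14897 / 49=-304.02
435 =435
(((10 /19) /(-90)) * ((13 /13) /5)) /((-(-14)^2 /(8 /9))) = 2 /377055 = 0.00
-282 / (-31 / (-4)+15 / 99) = -37224 / 1043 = -35.69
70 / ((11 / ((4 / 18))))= 1.41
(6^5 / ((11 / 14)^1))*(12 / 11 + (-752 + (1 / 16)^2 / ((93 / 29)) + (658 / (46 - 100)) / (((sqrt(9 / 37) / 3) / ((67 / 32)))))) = -111502682487 / 15004 - 2777418*sqrt(37) / 11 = -8967382.62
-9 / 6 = -3 / 2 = -1.50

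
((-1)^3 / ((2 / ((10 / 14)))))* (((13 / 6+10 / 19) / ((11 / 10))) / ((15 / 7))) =-1535 / 3762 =-0.41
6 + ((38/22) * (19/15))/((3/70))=5648/99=57.05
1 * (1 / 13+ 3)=40 / 13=3.08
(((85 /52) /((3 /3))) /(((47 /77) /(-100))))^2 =26773140625 /373321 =71716.14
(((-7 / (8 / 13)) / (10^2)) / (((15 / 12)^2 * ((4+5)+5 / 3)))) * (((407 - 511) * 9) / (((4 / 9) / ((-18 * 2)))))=-517.44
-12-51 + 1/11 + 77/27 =-17837/297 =-60.06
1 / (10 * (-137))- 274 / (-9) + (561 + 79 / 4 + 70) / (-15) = -12.94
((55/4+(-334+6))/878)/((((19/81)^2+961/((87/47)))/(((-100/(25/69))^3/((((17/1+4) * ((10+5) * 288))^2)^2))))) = 147841217/690951711200623165440000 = 0.00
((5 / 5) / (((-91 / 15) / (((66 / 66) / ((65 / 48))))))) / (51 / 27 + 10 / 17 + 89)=-5508 / 4139317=-0.00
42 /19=2.21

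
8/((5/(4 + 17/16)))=81/10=8.10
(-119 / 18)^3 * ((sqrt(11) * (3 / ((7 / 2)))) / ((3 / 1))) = -273.81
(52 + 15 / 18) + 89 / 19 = 6557 / 114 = 57.52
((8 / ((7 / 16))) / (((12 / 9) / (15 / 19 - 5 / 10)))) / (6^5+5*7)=528 / 1038863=0.00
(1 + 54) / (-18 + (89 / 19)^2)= 19855 / 1423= 13.95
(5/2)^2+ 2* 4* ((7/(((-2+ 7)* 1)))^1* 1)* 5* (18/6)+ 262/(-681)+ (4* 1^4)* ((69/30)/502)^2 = 372973187737/2145184050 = 173.87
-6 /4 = -3 /2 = -1.50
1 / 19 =0.05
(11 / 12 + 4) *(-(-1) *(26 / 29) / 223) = 0.02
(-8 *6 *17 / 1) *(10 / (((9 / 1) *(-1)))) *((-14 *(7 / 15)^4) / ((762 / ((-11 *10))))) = 201146176 / 2314575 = 86.90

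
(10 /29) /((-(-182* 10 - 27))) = 10 /53563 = 0.00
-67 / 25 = -2.68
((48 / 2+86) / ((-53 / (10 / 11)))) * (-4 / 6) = 200 / 159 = 1.26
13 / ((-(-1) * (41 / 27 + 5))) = 351 / 176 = 1.99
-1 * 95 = -95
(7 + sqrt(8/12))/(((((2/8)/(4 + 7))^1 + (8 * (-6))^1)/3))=-924/2111 - 44 * sqrt(6)/2111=-0.49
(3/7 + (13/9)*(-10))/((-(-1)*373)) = -883/23499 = -0.04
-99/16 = -6.19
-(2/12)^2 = -1/36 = -0.03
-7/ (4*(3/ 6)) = -7/ 2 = -3.50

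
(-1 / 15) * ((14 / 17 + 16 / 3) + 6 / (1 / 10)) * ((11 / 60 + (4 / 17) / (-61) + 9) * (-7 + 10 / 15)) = 18306974791 / 71397450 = 256.41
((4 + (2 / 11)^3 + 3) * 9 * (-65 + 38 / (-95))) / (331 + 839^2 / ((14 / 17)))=-0.00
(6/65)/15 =2/325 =0.01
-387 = -387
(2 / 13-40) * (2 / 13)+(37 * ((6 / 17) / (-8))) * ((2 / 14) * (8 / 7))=-900506 / 140777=-6.40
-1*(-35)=35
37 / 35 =1.06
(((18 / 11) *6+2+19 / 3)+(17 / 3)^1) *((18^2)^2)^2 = 2887229670912 / 11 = 262475424628.36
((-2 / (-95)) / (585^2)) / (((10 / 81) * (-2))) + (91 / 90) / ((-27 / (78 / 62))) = -237414568 / 5039263125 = -0.05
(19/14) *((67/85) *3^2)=11457/1190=9.63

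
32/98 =16/49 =0.33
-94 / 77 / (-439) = 94 / 33803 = 0.00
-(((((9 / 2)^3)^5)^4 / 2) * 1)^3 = -5802988355301064263572941269018812264886757498342118039827603956893368389206154994705426429662904979537365662938773593537918329060451697709838267789886857631025156060199201 / 12259964326927110866866776217202473468949912977468817408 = -473328323032368049624111500000000000000000000000000000000000000000000000000000000000000000000000000000000000000000000.00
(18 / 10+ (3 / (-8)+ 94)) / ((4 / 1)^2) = 3817 / 640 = 5.96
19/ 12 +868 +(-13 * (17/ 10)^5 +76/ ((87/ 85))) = 2201838911/ 2900000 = 759.25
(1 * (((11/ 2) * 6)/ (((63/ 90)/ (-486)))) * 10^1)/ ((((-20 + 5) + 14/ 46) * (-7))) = -18443700/ 8281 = -2227.23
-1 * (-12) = 12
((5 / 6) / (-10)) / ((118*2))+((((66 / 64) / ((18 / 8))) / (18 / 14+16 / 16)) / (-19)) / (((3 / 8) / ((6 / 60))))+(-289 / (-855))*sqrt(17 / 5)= -5113 / 1614240+289*sqrt(85) / 4275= 0.62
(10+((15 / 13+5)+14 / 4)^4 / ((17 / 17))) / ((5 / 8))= 13913.01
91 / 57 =1.60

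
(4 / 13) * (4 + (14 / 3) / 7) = 56 / 39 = 1.44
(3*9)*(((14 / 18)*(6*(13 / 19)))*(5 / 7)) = 1170 / 19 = 61.58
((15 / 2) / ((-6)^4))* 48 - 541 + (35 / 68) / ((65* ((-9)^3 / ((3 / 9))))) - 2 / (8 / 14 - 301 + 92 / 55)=-120239463962545 / 222371019468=-540.72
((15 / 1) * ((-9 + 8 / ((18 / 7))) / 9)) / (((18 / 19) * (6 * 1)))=-5035 / 2916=-1.73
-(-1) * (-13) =-13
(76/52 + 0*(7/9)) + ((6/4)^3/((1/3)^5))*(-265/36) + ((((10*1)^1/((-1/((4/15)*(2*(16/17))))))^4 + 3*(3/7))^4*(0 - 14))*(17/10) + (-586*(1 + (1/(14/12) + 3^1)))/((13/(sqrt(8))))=-342641127397650095226560561105153673127514951/87908597469540437275949141380320 - 39848*sqrt(2)/91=-3897697578110.17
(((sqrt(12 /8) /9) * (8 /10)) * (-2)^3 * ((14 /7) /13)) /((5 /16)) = -512 * sqrt(6) /2925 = -0.43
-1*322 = -322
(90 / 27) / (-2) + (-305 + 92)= -644 / 3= -214.67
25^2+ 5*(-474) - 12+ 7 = -1750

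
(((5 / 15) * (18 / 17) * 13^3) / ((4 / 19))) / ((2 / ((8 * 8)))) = 2003664 / 17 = 117862.59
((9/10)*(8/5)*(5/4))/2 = 0.90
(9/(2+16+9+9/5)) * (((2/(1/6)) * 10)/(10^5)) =3/8000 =0.00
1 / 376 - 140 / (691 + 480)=-51469 / 440296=-0.12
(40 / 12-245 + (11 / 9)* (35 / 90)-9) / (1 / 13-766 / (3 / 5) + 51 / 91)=3688321 / 18811224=0.20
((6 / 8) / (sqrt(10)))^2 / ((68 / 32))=9 / 340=0.03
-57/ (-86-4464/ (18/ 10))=57/ 2566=0.02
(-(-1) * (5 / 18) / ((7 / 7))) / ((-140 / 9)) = -0.02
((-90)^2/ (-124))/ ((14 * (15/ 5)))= -675/ 434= -1.56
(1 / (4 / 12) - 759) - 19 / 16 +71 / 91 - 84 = -1223633 / 1456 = -840.41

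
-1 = -1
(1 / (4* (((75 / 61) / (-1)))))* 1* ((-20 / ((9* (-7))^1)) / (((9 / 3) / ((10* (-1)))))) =0.22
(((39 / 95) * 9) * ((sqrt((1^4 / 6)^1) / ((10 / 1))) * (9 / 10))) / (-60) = -351 * sqrt(6) / 380000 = -0.00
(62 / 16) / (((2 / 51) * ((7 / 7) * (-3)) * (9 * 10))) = -0.37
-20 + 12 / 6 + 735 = 717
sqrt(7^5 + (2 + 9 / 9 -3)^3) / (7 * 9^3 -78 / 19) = 0.03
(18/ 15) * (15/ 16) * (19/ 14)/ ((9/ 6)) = 57/ 56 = 1.02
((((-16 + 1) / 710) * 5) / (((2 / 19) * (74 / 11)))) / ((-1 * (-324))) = -1045 / 2269728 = -0.00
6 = 6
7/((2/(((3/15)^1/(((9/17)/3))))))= 119/30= 3.97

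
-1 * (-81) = 81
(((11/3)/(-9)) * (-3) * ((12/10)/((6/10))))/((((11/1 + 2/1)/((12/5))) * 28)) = 22/1365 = 0.02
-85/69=-1.23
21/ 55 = 0.38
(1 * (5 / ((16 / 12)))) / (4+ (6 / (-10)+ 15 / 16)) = 300 / 347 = 0.86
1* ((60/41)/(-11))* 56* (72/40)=-6048/451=-13.41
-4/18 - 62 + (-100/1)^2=89440/9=9937.78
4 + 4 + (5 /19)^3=54997 /6859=8.02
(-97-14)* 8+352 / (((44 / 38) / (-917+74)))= -257160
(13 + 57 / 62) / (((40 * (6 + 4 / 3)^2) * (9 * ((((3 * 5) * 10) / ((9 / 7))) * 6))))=863 / 840224000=0.00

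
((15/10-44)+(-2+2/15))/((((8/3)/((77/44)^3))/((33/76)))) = -15065589/389120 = -38.72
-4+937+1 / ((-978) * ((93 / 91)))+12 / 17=1443711295 / 1546218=933.70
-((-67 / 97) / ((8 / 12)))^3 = 8120601 / 7301384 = 1.11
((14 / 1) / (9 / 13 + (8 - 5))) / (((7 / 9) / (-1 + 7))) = 117 / 4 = 29.25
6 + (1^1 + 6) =13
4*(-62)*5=-1240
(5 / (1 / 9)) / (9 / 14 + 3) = 210 / 17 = 12.35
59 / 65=0.91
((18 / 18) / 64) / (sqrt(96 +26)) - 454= -454 +sqrt(122) / 7808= -454.00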